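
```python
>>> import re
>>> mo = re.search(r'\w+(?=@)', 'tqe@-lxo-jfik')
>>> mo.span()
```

(0, 3)

The `(?=…)`/`(?<=…)` assertion just peeks at neighbouring text; it doesn't advance the match position.
`search` walks the string left to right and returns the first match it finds.
The match spans [0:3] → 'tqe'.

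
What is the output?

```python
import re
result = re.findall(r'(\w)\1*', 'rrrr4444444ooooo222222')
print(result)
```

['r', '4', 'o', '2']

After group 1 captures some text, `\1` only succeeds where that same text appears again.
`findall` collects group 1 from each match (4 total).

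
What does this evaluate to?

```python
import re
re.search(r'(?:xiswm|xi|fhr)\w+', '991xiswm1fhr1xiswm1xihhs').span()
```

`re.search` scans for the first position where the pattern succeeds.
The match spans [3:24] → 'xiswm1fhr1xiswm1xihhs'.

(3, 24)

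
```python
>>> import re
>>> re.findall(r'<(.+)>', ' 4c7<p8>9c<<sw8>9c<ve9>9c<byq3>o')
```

['p8>9c<<sw8>9c<ve9>9c<byq3']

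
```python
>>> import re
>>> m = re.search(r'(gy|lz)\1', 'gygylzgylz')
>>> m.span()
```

The backreference `\1` re-matches whatever the first group consumed, character for character.
`re.search` tries every starting position until one works.
The match spans [0:4] → 'gygy'.
Captured: group 1 = 'gy'.

(0, 4)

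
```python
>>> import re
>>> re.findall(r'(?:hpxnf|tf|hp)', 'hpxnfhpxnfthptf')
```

['hpxnf', 'hpxnf', 'hp', 'tf']

The regex engine tests alternatives in the order written; an earlier branch that matches wins even if a later one would match more.
Walking the string: at [0:5] → 'hpxnf'; at [5:10] → 'hpxnf'; at [11:13] → 'hp'; at [13:15] → 'tf'.
`findall` yields the raw match text (4 of them) because the pattern has no groups.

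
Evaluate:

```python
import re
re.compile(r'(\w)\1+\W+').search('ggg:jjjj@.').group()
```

`\1` has to match the exact text group 1 already captured.
The match spans [0:4] → 'ggg:'.

'ggg:'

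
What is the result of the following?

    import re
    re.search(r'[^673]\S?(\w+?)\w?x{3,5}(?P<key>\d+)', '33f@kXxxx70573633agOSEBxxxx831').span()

The pattern matches any character except [673], then optionally a non-whitespace character; then one or more of a word character (lazy) (captured); then optionally a word character; then 3 to 5 of a literal 'x'; then one or more of a digit (captured as 'key').
`re.search` tries every starting position until one works.
The match spans [2:17] → 'f@kXxxx70573633'.
Captured: group 1 = 'k', group 2 = '70573633'.

(2, 17)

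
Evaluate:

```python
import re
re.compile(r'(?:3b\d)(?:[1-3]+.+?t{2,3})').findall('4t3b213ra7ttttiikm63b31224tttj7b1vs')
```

The pattern matches the literal '3b', then a digit (non-capturing group); then one or more of a character in [1-3], then one or more of any character (lazy), then 2 to 3 of the literal 't' (non-capturing group).
Lazy quantifiers expand one character at a time until the remainder of the pattern can match.
Walking the string: at [2:13] → '3b213ra7ttt'; at [19:29] → '3b31224ttt'.
`findall` yields the raw match text (2 of them) because the pattern has no groups.

['3b213ra7ttt', '3b31224ttt']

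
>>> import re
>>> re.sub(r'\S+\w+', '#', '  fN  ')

'  #  '

Pattern: one or more of a non-whitespace character; then one or more of a word character.
Matches: at [2:4] → 'fN'.
Each match is replaced by '#'.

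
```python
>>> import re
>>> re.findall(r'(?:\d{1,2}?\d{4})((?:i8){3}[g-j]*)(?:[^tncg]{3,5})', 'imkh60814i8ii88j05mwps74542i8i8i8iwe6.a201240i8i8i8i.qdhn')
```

['i8i8i8i', 'i8i8i8i']

The pattern matches 1 to 2 of a digit (lazy), then exactly 4 of a digit (non-capturing group); then the literal 'i8' repeated 3 times, then zero or more of a character in [g-j] (captured); then 3 to 5 of any character except [tncg] (non-capturing group).
Scanning left to right: at [22:39] match '74542i8i8i8iwe6.a', group 1 = 'i8i8i8i'; at [39:56] match '201240i8i8i8i.qdh', group 1 = 'i8i8i8i'.
One capturing group, so `findall` returns just the captured substring from each match — 2 in all.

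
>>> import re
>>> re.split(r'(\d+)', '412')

Pattern: one or more of a digit (captured).
Matches to split on: at [0:3] → '412'.
With a capturing group present, the delimiter's captured portion is kept in the result list.

['', '412', '']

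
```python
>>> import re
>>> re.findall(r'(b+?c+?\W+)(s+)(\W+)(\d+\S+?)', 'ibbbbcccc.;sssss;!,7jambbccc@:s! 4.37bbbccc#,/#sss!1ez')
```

[('bbbbcccc.;', 'sssss', ';!,', '7j'), ('bbccc@:', 's', '! ', '4.'), ('bbbccc#,/#', 'sss', '!', '1e')]

The pattern matches one or more of a literal 'b' (lazy), then one or more of the literal 'c' (lazy), then one or more of a non-word character (captured); then one or more of a literal 's' (captured); then one or more of a non-word character (captured); then one or more of a digit, then one or more of a non-whitespace character (lazy) (captured).
Lazy quantifiers expand one character at a time until the remainder of the pattern can match.
Matches: at [1:21] match 'bbbbcccc.;sssss;!,7j', groups = ('bbbbcccc.;', 'sssss', ';!,', '7j'); at [23:35] match 'bbccc@:s! 4.', groups = ('bbccc@:', 's', '! ', '4.'); at [37:53] match 'bbbccc#,/#sss!1e', groups = ('bbbccc#,/#', 'sss', '!', '1e').
4 groups means each result is a tuple of 4 captured strings — 3 here.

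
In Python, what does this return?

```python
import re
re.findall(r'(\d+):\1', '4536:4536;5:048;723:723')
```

`\1` has to match the exact text group 1 already captured.
Walking the string: at [0:9] match '4536:4536', group 1 = '4536'; at [16:23] match '723:723', group 1 = '723'.
With a single group, `findall` returns only what that group captured — 2 items.

['4536', '723']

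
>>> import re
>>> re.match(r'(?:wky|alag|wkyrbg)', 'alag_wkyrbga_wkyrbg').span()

`match` is anchored at position 0; if the pattern doesn't fit there, it returns None.
The match spans [0:4] → 'alag'.

(0, 4)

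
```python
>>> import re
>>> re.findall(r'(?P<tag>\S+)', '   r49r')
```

['r49r']

The pattern matches one or more of a non-whitespace character (captured as 'tag').
One capturing group, so `findall` returns just the captured substring from the one match — 1 in all.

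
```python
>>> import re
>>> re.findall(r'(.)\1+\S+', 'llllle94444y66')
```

After group 1 captures some text, `\1` only succeeds where that same text appears again.
Scanning left to right: at [0:14] match 'llllle94444y66', group 1 = 'l'.
`findall` collects group 1 from the one match (1 total).

['l']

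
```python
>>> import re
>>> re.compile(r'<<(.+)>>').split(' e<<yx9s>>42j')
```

Because the pattern has a capturing group, `split` also inserts each captured text between the pieces.

[' e', 'yx9s', '42j']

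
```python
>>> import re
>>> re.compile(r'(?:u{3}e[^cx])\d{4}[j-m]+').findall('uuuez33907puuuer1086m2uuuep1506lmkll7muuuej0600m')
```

['uuuer1086m', 'uuuep1506lmkll', 'uuuej0600m']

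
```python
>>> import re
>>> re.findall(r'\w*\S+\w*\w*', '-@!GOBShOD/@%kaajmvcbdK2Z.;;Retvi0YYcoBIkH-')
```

['-@!GOBShOD/@%kaajmvcbdK2Z.;;Retvi0YYcoBIkH-']

No capturing groups, so `findall` returns the 1 full match string.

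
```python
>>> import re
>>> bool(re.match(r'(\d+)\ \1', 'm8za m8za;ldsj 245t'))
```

`match` is anchored at position 0; if the pattern doesn't fit there, it returns None.
Here position 0 doesn't satisfy it, so the call returns None, and `bool(None)` is False.

False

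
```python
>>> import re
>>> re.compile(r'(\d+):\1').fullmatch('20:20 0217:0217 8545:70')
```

For `fullmatch`, every character of the input must be accounted for by the pattern.
Here the string isn't matched end-to-end, so the call returns None.

None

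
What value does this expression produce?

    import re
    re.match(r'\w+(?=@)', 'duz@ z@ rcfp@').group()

'duz'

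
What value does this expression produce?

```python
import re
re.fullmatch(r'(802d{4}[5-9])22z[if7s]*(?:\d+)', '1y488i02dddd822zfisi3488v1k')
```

Pattern: the literal '802', then exactly 4 of the literal 'd', then a character in [5-9] (captured); then the literal '22z', then zero or more of one of [if7s]; then one or more of a digit (non-capturing group).
`fullmatch` succeeds only if the pattern covers the string from start to end.
Here the string isn't matched end-to-end, so the call returns None.

None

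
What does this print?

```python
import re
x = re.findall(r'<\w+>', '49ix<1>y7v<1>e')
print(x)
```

['<1>', '<1>']

Walking the string: at [4:7] → '<1>'; at [10:13] → '<1>'.
Since nothing is captured, `findall` lists the 2 matched substrings directly.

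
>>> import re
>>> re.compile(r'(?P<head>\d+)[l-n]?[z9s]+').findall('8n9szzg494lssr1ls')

The pattern matches one or more of a digit (captured as 'head'); then optionally a character in [l-n], then one or more of one of [z9s].
With a single group, `findall` returns only what that group captured — 3 items.

['8', '494', '1']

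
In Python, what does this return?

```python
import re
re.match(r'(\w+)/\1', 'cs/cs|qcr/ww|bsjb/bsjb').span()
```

(0, 5)

After group 1 captures some text, `\1` only succeeds where that same text appears again.
With `match`, the pattern is implicitly anchored at the beginning.
The match spans [0:5] → 'cs/cs'.
Captured: group 1 = 'cs'.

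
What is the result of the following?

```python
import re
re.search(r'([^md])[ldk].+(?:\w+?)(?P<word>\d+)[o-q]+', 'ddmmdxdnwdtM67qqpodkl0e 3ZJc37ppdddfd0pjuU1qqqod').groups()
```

('x', '1')

The pattern matches any character except [md] (captured); then one of [ldk], then one or more of any character; then one or more of a word character (lazy) (non-capturing group); then one or more of a digit (captured as 'word'); then one or more of a character in [o-q].
`re.search` tries every starting position until one works.
The match spans [5:47] → 'xdnwdtM67qqpodkl0e 3ZJc37ppdddfd0pjuU1qqqo'.
Captured: group 1 = 'x', group 2 = '1'.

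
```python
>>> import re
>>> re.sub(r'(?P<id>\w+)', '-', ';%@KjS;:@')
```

';%@-;:@'

The pattern matches one or more of a word character (captured as 'id').
Every occurrence is swapped for '-'.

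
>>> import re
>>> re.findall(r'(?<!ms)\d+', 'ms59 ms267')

The negative lookahead/lookbehind blocks any match where the forbidden context is present.
With no groups in the pattern, `findall` gives back each whole match — 2 here.

['9', '67']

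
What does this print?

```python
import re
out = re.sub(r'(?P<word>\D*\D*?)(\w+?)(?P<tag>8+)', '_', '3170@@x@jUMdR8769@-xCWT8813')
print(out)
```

Pattern: zero or more of a non-digit, then zero or more of a non-digit (lazy) (captured as 'word'); then one or more of a word character (lazy) (captured); then one or more of a literal '8' (captured as 'tag').
`sub` substitutes '_' at each match site.

3170_769_13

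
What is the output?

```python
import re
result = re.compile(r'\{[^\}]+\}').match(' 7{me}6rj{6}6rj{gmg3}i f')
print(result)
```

None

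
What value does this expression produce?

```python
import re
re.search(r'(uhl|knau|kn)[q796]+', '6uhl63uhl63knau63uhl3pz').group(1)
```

`re.search` scans for the first position where the pattern succeeds.
The match spans [1:5] → 'uhl6'.
Captured: group 1 = 'uhl'.

'uhl'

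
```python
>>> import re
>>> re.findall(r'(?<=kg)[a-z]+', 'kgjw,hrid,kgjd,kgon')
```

Lookahead/lookbehind check context without consuming it, so the matched span excludes the asserted characters.
With no groups in the pattern, `findall` gives back each whole match — 3 here.

['jw', 'jd', 'on']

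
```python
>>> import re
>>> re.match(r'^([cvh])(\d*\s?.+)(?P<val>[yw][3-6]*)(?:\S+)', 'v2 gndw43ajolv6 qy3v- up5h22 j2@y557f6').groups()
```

('v', '2 gndw43ajolv6 qy3v- up5h22 j2@', 'y55')

The match spans [0:38] → 'v2 gndw43ajolv6 qy3v- up5h22 j2@y557f6'.
Captured: group 1 = 'v', group 2 = '2 gndw43ajolv6 qy3v- up5h22 j2@', group 3 = 'y55'.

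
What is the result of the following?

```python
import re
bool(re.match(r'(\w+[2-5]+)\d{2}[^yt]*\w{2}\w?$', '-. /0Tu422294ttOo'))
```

False

With `match`, the pattern is implicitly anchored at the beginning.
Here position 0 doesn't satisfy it, so the call returns None, and `bool(None)` is False.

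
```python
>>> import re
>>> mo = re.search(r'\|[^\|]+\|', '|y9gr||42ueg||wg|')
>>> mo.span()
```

(0, 6)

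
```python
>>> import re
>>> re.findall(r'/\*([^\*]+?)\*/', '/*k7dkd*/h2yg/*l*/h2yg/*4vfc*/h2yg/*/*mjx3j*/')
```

['k7dkd', 'l', '4vfc', 'mjx3j']

Scanning left to right: at [0:9] match '/*k7dkd*/', group 1 = 'k7dkd'; at [13:18] match '/*l*/', group 1 = 'l'; at [22:30] match '/*4vfc*/', group 1 = '4vfc'; at [36:45] match '/*mjx3j*/', group 1 = 'mjx3j'.
Because there's exactly one group, `findall` drops the full match and keeps group 1 from each hit.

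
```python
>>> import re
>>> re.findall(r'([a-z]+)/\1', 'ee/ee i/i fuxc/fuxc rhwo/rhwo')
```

`\1` has to match the exact text group 1 already captured.
Walking the string: at [0:5] match 'ee/ee', group 1 = 'ee'; at [6:9] match 'i/i', group 1 = 'i'; at [10:19] match 'fuxc/fuxc', group 1 = 'fuxc'; at [20:29] match 'rhwo/rhwo', group 1 = 'rhwo'.
Because there's exactly one group, `findall` drops the full match and keeps group 1 from each hit.

['ee', 'i', 'fuxc', 'rhwo']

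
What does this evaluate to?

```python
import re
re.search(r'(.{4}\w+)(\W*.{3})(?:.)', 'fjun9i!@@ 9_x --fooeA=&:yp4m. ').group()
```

'fjun9i!@@ 9_x '

Pattern: exactly 4 of any character, then one or more of a word character (captured); then zero or more of a non-word character, then exactly 3 of any character (captured); then any character (non-capturing group).
`re.search` tries every starting position until one works.
The match spans [0:14] → 'fjun9i!@@ 9_x '.
Captured: group 1 = 'fjun9i', group 2 = '!@@ 9_x'.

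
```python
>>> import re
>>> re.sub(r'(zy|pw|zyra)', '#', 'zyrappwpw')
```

'#rap##'

`|` is ordered: at each position the engine commits to the first alternative that works.
Matches: at [0:2] → 'zy'; at [5:7] → 'pw'; at [7:9] → 'pw'.
Each match is replaced by '#'.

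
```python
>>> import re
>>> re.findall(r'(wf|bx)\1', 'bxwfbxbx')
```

['bx']

`\1` is not a pattern — it's the concrete string captured by group 1, re-applied verbatim.
Because there's exactly one group, `findall` drops the full match and keeps group 1 from the one hit.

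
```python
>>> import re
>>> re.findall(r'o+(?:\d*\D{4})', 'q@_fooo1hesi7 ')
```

This matches one or more of a literal 'o'; then zero or more of a digit, then exactly 4 of a non-digit (non-capturing group).
Scanning left to right: at [4:12] → 'ooo1hesi'.
Since nothing is captured, `findall` lists the 1 matched substring directly.

['ooo1hesi']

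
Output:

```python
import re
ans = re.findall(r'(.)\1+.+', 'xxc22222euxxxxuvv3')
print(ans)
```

['x']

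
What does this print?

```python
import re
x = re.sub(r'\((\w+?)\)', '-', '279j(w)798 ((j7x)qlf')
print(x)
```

279j-798 (-qlf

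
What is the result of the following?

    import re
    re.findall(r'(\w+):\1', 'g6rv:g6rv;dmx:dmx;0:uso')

['g6rv', 'dmx']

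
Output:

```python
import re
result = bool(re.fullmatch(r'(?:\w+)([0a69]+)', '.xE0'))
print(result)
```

False

The pattern matches one or more of a word character (non-capturing group); then one or more of one of [0a69] (captured).
`re.fullmatch` requires the pattern to consume the entire string.
Here the string isn't matched end-to-end, so the call returns None, and `bool(None)` is False.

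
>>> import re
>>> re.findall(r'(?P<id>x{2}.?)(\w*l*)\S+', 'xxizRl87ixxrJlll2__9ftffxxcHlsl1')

Pattern: exactly 2 of the literal 'x', then optionally any character (captured as 'id'); then zero or more of a word character, then zero or more of the literal 'l' (captured); then one or more of a non-whitespace character.
`findall` packs the 2 group values into a tuple for every match.

[('xxi', 'zRl87ixxrJlll2__9ftffxxcHlsl')]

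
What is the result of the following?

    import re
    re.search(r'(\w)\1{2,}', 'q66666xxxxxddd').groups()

`\1` is not a pattern — it's the concrete string captured by group 1, re-applied verbatim.
`re.search` tries every starting position until one works.
The match spans [1:6] → '66666'.
Captured: group 1 = '6'.

('6',)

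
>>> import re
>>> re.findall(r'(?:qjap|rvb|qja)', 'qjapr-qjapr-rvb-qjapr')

Alternation isn't longest-match — the leftmost alternative that fits at this position is chosen.
Since nothing is captured, `findall` lists the 4 matched substrings directly.

['qjap', 'qjap', 'rvb', 'qjap']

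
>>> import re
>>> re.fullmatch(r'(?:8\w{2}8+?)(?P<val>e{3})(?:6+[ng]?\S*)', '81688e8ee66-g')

`fullmatch` succeeds only if the pattern covers the string from start to end.
Here there's no way to consume every character, so the call returns None.

None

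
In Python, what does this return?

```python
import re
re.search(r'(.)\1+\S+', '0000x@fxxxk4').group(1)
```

'0'

The match spans [0:12] → '0000x@fxxxk4'.
Captured: group 1 = '0'.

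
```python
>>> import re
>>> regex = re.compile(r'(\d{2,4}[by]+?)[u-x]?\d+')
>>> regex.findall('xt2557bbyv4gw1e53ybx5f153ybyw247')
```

Pattern: 2 to 4 of a digit, then one or more of one of [by] (lazy) (captured); then optionally a character in [u-x], then one or more of a digit.
Walking the string: at [2:11] match '2557bbyv4', group 1 = '2557bby'; at [15:21] match '53ybx5', group 1 = '53yb'; at [22:32] match '153ybyw247', group 1 = '153yby'.
Because there's exactly one group, `findall` drops the full match and keeps group 1 from each hit.

['2557bby', '53yb', '153yby']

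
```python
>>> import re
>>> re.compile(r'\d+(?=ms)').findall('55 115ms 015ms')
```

Lookahead/lookbehind check context without consuming it, so the matched span excludes the asserted characters.
Matches: at [3:6] → '115'; at [9:12] → '015'.
Since nothing is captured, `findall` lists the 2 matched substrings directly.

['115', '015']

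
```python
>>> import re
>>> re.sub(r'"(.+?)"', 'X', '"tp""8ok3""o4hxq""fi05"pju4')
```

'XXXXpju4'

A non-greedy quantifier consumes as few characters as it can — just enough that the remainder of the pattern still matches from where it stops; whatever follows it matches normally.
Matches: at [0:4] → '"tp"'; at [4:10] → '"8ok3"'; at [10:17] → '"o4hxq"'; at [17:23] → '"fi05"'.
Each match is replaced by 'X'.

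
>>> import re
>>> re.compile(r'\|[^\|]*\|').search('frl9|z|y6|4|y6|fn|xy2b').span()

(4, 7)

`re.search` tries every starting position until one works.
The match spans [4:7] → '|z|'.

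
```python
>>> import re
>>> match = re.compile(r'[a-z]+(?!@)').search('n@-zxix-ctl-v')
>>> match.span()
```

The negative lookahead/lookbehind blocks any match where the forbidden context is present.
`re.search` tries every starting position until one works.
The match spans [3:7] → 'zxix'.

(3, 7)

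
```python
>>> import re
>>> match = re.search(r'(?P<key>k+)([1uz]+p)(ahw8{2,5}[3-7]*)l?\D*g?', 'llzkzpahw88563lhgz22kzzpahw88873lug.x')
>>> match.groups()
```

This matches one or more of a literal 'k' (captured as 'key'); then one or more of one of [1uz], then a literal 'p' (captured); then the literal 'ahw', then 2 to 5 of the literal '8', then zero or more of a character in [3-7] (captured); then optionally the literal 'l', then zero or more of a non-digit, then optionally a literal 'g'.
Unlike `match`, `search` isn't anchored — it looks for the pattern anywhere in the string.
The match spans [3:18] → 'kzpahw88563lhgz'.
Captured: group 1 = 'k', group 2 = 'zp', group 3 = 'ahw88563'.

('k', 'zp', 'ahw88563')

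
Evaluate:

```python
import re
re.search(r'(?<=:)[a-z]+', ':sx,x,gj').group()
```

'sx'

Lookahead/lookbehind check context without consuming it, so the matched span excludes the asserted characters.
The match spans [1:3] → 'sx'.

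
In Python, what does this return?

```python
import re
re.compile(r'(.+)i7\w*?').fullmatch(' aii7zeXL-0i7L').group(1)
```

' aii7zeXL-0'

The pattern matches one or more of any character (captured); then the literal 'i7', then zero or more of a word character (lazy).
`re.fullmatch` requires the pattern to consume the entire string.
The match spans [0:14] → ' aii7zeXL-0i7L'.
Captured: group 1 = ' aii7zeXL-0'.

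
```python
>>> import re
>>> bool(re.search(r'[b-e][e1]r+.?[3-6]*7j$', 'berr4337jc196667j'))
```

The pattern matches a character in [b-e], then one of [e1], then one or more of the literal 'r'; then optionally any character, then zero or more of a character in [3-6], then the literal '7j'; then anchored at the end.
Here nothing in the string fits, so the call returns None, and `bool(None)` is False.

False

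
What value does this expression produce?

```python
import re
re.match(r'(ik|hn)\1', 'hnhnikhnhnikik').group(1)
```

The match spans [0:4] → 'hnhn'.
Captured: group 1 = 'hn'.

'hn'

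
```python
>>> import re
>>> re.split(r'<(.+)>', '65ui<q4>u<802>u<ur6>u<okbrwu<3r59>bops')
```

`re.split` interleaves the captured-group text with the surrounding fragments.

['65ui', 'q4>u<802>u<ur6>u<okbrwu<3r59', 'bops']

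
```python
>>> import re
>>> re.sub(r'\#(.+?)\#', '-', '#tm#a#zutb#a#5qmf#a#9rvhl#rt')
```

Matches: at [0:4] → '#tm#'; at [5:11] → '#zutb#'; at [12:18] → '#5qmf#'; at [19:26] → '#9rvhl#'.
Each match is replaced by '-'.

'-a-a-a-rt'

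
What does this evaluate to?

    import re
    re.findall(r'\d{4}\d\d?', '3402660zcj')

This matches exactly 4 of a digit; then a digit, then optionally a digit.
Scanning left to right: at [0:6] → '340266'.
No capturing groups, so `findall` returns the 1 full match string.

['340266']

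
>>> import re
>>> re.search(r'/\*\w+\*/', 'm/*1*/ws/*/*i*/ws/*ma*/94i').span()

Unlike `match`, `search` isn't anchored — it looks for the pattern anywhere in the string.
The match spans [1:6] → '/*1*/'.

(1, 6)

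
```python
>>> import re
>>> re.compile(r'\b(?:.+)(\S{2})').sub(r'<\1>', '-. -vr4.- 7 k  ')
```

'-. -<.-> 7 k  '

`\1` in the replacement pulls in group 1's text for each match.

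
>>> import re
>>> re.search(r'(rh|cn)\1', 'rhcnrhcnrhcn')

None

After group 1 captures some text, `\1` only succeeds where that same text appears again.
Here nothing in the string fits, so the call returns None.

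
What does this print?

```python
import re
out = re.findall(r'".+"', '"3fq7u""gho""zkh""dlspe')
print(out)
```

['"3fq7u""gho""zkh""']

Since nothing is captured, `findall` lists the 1 matched substring directly.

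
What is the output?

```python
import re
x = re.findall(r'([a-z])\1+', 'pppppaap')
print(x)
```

`\1` has to match the exact text group 1 already captured.
Walking the string: at [0:5] match 'ppppp', group 1 = 'p'; at [5:7] match 'aa', group 1 = 'a'.
`findall` collects group 1 from each match (2 total).

['p', 'a']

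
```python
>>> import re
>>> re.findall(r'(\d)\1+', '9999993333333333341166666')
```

['9', '3', '1', '6']

A backreference is literal: `\1` must see the identical characters the first group matched.
`findall` collects group 1 from each match (4 total).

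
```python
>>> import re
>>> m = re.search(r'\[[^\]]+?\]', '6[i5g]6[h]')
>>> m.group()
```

`re.search` tries every starting position until one works.
The match spans [1:6] → '[i5g]'.

'[i5g]'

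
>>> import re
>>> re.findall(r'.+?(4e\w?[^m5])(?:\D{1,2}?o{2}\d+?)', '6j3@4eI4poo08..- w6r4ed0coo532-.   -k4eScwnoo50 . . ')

['4eI4', '4ed0', '4eSc']

The pattern matches one or more of any character (lazy); then the literal '4e', then optionally a word character, then any character except [m5] (captured); then 1 to 2 of a non-digit (lazy), then exactly 2 of the literal 'o', then one or more of a digit (lazy) (non-capturing group).
Matches: at [0:12] match '6j3@4eI4poo0', group 1 = '4eI4'; at [12:28] match '8..- w6r4ed0coo5', group 1 = '4ed0'; at [28:46] match '32-.   -k4eScwnoo5', group 1 = '4eSc'.
`findall` collects group 1 from each match (3 total).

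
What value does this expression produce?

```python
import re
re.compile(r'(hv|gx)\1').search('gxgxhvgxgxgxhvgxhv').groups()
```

The backreference `\1` re-matches whatever the first group consumed, character for character.
`search` walks the string left to right and returns the first match it finds.
The match spans [0:4] → 'gxgx'.
Captured: group 1 = 'gx'.

('gx',)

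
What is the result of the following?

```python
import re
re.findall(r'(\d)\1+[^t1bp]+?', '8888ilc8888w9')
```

After group 1 captures some text, `\1` only succeeds where that same text appears again.
`findall` collects group 1 from each match (2 total).

['8', '8']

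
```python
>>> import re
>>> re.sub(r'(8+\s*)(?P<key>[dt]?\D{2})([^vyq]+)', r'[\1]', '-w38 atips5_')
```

'-w3[8 ]'

Pattern: one or more of a literal '8', then zero or more of whitespace (captured); then optionally one of [dt], then exactly 2 of a non-digit (captured as 'key'); then one or more of any character except [vyq] (captured).
`\1` in the replacement pulls in group 1's text for each match.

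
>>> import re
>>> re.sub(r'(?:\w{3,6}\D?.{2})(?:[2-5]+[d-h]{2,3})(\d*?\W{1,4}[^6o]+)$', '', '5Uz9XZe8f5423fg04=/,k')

''

This matches 3 to 6 of a word character, then optionally a non-digit, then exactly 2 of any character (non-capturing group); then one or more of a character in [2-5], then 2 to 3 of a character in [d-h] (non-capturing group); then zero or more of a digit (lazy), then 1 to 4 of a non-word character, then one or more of any character except [6o] (captured); then anchored at the end.
Matches: at [0:21] → '5Uz9XZe8f5423fg04=/,k'.
Every occurrence is swapped for ''.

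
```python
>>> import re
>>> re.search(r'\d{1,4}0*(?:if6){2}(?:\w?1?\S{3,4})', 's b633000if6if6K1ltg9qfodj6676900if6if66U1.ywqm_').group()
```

'633000if6if6K1ltg9'

Pattern: 1 to 4 of a digit, then zero or more of the literal '0', then the literal 'if6' repeated 2 times; then optionally a word character, then optionally a literal '1', then 3 to 4 of a non-whitespace character (non-capturing group).
`re.search` tries every starting position until one works.
The match spans [3:21] → '633000if6if6K1ltg9'.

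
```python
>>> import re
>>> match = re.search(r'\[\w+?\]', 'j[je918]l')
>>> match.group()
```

'[je918]'

`re.search` scans for the first position where the pattern succeeds.
The match spans [1:8] → '[je918]'.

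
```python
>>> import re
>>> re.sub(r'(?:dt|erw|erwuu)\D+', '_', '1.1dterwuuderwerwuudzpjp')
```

'1.1_'

Matches: at [3:24] → 'dterwuuderwerwuudzpjp'.
Each match is replaced by '_'.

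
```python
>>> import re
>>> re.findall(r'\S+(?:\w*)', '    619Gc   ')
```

The pattern matches one or more of a non-whitespace character; then zero or more of a word character (non-capturing group).
With no groups in the pattern, `findall` gives back each whole match — 1 here.

['619Gc']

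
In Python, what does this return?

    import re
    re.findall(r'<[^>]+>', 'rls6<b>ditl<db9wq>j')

No capturing groups, so `findall` returns the 2 full match strings.

['<b>', '<db9wq>']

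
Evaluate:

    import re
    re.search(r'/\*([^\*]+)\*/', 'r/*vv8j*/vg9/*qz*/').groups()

('vv8j',)

`re.search` scans for the first position where the pattern succeeds.
The match spans [1:9] → '/*vv8j*/'.
Captured: group 1 = 'vv8j'.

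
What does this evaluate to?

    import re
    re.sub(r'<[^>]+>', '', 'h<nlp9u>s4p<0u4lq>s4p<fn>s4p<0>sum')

'hs4ps4ps4psum'

Each match is replaced by ''.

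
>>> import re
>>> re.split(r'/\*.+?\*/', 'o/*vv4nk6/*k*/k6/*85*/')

['o', 'k6', '']

A non-greedy quantifier consumes as few characters as it can — just enough that the remainder of the pattern still matches from where it stops; whatever follows it matches normally.
Matches to split on: at [1:14] → '/*vv4nk6/*k*/'; at [16:22] → '/*85*/'.
The string is cut at each match, leaving 3 pieces.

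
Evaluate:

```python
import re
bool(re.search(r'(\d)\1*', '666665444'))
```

True

`\1` is not a pattern — it's the concrete string captured by group 1, re-applied verbatim.
Unlike `match`, `search` isn't anchored — it looks for the pattern anywhere in the string.
The match spans [0:5] → '66666'.
Captured: group 1 = '6'.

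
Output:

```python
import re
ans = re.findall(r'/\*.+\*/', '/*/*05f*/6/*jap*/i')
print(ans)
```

['/*/*05f*/6/*jap*/']

No capturing groups, so `findall` returns the 1 full match string.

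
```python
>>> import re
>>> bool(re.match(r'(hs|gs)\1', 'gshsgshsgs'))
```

False

`re.match` only tries the pattern at the start of the string.
Here position 0 doesn't satisfy it, so the call returns None, and `bool(None)` is False.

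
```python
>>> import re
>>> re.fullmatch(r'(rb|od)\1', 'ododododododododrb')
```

None

For `fullmatch`, every character of the input must be accounted for by the pattern.
Here there's no way to consume every character, so the call returns None.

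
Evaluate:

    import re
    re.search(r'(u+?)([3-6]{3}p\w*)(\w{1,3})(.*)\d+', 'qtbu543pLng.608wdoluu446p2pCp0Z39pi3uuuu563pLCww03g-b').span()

(3, 50)

The pattern matches one or more of a literal 'u' (lazy) (captured); then exactly 3 of a character in [3-6], then a literal 'p', then zero or more of a word character (captured); then 1 to 3 of a word character (captured); then zero or more of any character (captured); then one or more of a digit.
`search` walks the string left to right and returns the first match it finds.
The match spans [3:50] → 'u543pLng.608wdoluu446p2pCp0Z39pi3uuuu563pLCww03'.
Captured: group 1 = 'u', group 2 = '543pLn', group 3 = 'g', group 4 = '.608wdoluu446p2pCp0Z39pi3uuuu563pLCww0'.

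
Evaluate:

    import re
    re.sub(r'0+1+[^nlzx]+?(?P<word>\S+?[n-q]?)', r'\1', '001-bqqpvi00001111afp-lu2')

'bqqpvifp-lu2'

With the lazy modifier that quantifier settles for the fewest repetitions that let the rest of the pattern succeed (the atoms after it are unaffected and can still be greedy).
Each match is replaced using the text its own group 1 captured.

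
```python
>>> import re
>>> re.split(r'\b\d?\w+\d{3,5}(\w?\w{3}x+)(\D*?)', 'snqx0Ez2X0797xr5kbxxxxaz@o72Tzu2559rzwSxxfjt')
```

The group in the pattern means `split` returns the separators' captures alongside the pieces.

['snqx0Ez2X0797xr5kbxxxxaz@', 'rzwSxx', '', 'fjt']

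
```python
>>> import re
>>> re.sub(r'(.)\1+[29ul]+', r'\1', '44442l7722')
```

'47'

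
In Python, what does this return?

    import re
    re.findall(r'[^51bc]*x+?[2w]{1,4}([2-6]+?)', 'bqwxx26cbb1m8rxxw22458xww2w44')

Pattern: zero or more of any character except [51bc]; then one or more of a literal 'x' (lazy), then 1 to 4 of one of [2w]; then one or more of a character in [2-6] (lazy) (captured).
Lazy quantifiers expand one character at a time until the remainder of the pattern can match.
Walking the string: at [1:7] match 'qwxx26', group 1 = '6'; at [11:20] match 'm8rxxw224', group 1 = '4'; at [21:28] match '8xww2w4', group 1 = '4'.
Because there's exactly one group, `findall` drops the full match and keeps group 1 from each hit.

['6', '4', '4']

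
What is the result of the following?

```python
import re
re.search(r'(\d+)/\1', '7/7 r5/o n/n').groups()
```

The match spans [0:3] → '7/7'.
Captured: group 1 = '7'.

('7',)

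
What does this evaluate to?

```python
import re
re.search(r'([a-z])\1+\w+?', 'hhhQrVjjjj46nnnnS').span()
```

`\1` is not a pattern — it's the concrete string captured by group 1, re-applied verbatim.
The match spans [0:4] → 'hhhQ'.

(0, 4)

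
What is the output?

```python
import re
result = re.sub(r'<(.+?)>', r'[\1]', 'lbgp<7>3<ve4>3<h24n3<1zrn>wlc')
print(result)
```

lbgp[7]3[ve4]3[h24n3<1zrn]wlc

A `+?`/`*?`/`{m,n}?` starts at its minimum and grows only as far as needed for what follows to match.
`\1` in the replacement pulls in group 1's text for each match.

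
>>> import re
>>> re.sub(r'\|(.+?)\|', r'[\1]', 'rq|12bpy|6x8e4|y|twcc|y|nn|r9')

'rq[12bpy]6x8e4[y]twcc[y]nn|r9'

Matches: at [2:9] → '|12bpy|'; at [14:17] → '|y|'; at [21:24] → '|y|'.
`\1` in the replacement pulls in group 1's text for each match.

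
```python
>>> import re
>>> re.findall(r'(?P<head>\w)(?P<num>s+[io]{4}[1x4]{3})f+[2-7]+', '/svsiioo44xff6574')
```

[('v', 'siioo44x')]

Pattern: a word character (captured as 'head'); then one or more of a literal 's', then exactly 4 of one of [io], then exactly 3 of one of [1x4] (captured as 'num'); then one or more of a literal 'f'; then one or more of a character in [2-7].
Walking the string: at [2:17] match 'vsiioo44xff6574', groups = ('v', 'siioo44x').
With 2 capturing groups, `findall` returns a 2-tuple per match.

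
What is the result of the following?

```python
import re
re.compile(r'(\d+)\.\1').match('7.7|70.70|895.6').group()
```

'7.7'

After group 1 captures some text, `\1` only succeeds where that same text appears again.
`match` is anchored at position 0; if the pattern doesn't fit there, it returns None.
The match spans [0:3] → '7.7'.
Captured: group 1 = '7'.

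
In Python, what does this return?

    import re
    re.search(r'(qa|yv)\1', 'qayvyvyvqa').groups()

('yv',)

The match spans [2:6] → 'yvyv'.
Captured: group 1 = 'yv'.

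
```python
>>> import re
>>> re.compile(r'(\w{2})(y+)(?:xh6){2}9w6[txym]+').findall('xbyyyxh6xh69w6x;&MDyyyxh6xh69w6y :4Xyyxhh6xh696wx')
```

Multiple groups make `findall` return tuples — one 2-tuple for each match.

[('xb', 'yyy'), ('MD', 'yyy')]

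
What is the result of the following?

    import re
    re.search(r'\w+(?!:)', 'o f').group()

The negative lookahead/lookbehind blocks any match where the forbidden context is present.
The match spans [0:1] → 'o'.

'o'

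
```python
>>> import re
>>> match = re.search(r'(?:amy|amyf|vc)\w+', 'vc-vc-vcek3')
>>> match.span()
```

(6, 11)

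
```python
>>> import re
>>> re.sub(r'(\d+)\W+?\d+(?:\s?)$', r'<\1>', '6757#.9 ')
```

'<6757>'

The pattern matches one or more of a digit (captured); then one or more of a non-word character (lazy), then one or more of a digit; then optionally whitespace (non-capturing group); then anchored at the end.
Matches: at [0:8] → '6757#.9 '.
Each match is replaced using the text its own group 1 captured.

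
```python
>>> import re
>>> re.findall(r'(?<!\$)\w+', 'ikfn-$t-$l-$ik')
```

['ikfn', 'k']

The negative lookaround is zero-width — it rules out positions where the adjacent text would match, without consuming anything.
Matches: at [0:4] → 'ikfn'; at [13:14] → 'k'.
With no groups in the pattern, `findall` gives back each whole match — 2 here.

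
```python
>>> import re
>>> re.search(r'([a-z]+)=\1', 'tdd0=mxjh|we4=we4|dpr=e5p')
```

None

`\1` is not a pattern — it's the concrete string captured by group 1, re-applied verbatim.
Here the pattern never matches, so the call returns None.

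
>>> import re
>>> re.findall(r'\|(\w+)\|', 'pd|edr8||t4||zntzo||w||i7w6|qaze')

Walking the string: at [2:8] match '|edr8|', group 1 = 'edr8'; at [8:12] match '|t4|', group 1 = 't4'; at [12:19] match '|zntzo|', group 1 = 'zntzo'; at [19:22] match '|w|', group 1 = 'w'; at [22:28] match '|i7w6|', group 1 = 'i7w6'.
With a single group, `findall` returns only what that group captured — 5 items.

['edr8', 't4', 'zntzo', 'w', 'i7w6']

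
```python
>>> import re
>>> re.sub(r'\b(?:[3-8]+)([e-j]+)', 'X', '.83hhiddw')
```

Pattern: a word boundary (`\b`, zero-width); then one or more of a character in [3-8] (non-capturing group); then one or more of a character in [e-j] (captured).
Matches: at [1:6] → '83hhi'.
Each match is replaced by 'X'.

'.Xddw'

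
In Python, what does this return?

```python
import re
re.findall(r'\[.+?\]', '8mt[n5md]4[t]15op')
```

['[n5md]', '[t]']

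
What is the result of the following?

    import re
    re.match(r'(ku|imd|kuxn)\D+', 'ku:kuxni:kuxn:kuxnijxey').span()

(0, 23)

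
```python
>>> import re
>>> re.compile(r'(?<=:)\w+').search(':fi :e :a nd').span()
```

(1, 3)

Because the assertion is zero-width, the text it checks is not consumed and won't appear in the result.
The match spans [1:3] → 'fi'.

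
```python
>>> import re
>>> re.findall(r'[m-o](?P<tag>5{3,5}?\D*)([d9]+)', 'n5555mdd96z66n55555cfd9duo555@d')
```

2 groups means each result is a tuple of 2 captured strings — 3 here.

[('5555mdd', '9'), ('55555cfd', '9d'), ('555@', 'd')]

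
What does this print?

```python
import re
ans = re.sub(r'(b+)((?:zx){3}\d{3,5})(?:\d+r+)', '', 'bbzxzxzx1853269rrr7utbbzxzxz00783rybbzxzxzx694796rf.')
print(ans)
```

7utbbzxzxz00783ryf.

`sub` substitutes '' at each match site.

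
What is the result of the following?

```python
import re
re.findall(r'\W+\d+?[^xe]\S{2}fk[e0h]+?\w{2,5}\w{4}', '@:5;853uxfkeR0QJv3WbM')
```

[';853uxfkeR0QJv3WbM']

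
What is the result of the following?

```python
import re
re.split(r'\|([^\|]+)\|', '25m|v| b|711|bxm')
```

Matches to split on: at [3:6] → '|v|'; at [8:13] → '|711|'.
With a capturing group present, the delimiter's captured portion is kept in the result list.

['25m', 'v', ' b', '711', 'bxm']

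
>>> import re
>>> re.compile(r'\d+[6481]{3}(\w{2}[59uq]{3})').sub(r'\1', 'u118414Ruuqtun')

Pattern: one or more of a digit, then exactly 3 of one of [6481]; then exactly 2 of a word character, then exactly 3 of one of [59uq] (captured).
`\1` in the replacement pulls in group 1's text for each match.

'u4Ruuqtun'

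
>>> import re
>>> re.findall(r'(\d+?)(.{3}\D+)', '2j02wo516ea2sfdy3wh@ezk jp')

[('2', 'j02wo'), ('5', '16ea'), ('2', 'sfdy'), ('3', 'wh@ezk jp')]

Pattern: one or more of a digit (lazy) (captured); then exactly 3 of any character, then one or more of a non-digit (captured).
With the lazy modifier that quantifier settles for the fewest repetitions that let the rest of the pattern succeed (the atoms after it are unaffected and can still be greedy).
Matches: at [0:6] match '2j02wo', groups = ('2', 'j02wo'); at [6:11] match '516ea', groups = ('5', '16ea'); at [11:16] match '2sfdy', groups = ('2', 'sfdy'); at [16:26] match '3wh@ezk jp', groups = ('3', 'wh@ezk jp').
`findall` packs the 2 group values into a tuple for every match.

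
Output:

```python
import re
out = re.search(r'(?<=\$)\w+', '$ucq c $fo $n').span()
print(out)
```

(1, 4)

The `(?=…)`/`(?<=…)` assertion just peeks at neighbouring text; it doesn't advance the match position.
The match spans [1:4] → 'ucq'.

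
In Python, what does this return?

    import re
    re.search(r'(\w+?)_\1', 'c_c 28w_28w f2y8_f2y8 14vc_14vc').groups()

('c',)

The match spans [0:3] → 'c_c'.
Captured: group 1 = 'c'.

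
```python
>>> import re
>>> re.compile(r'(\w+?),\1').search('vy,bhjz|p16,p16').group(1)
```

'p16'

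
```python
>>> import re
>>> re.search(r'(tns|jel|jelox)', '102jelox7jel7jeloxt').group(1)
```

'jel'

`|` is ordered: at each position the engine commits to the first alternative that works.
`search` walks the string left to right and returns the first match it finds.
The match spans [3:6] → 'jel'.
Captured: group 1 = 'jel'.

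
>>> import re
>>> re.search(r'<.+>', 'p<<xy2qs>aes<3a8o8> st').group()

The match spans [1:19] → '<<xy2qs>aes<3a8o8>'.

'<<xy2qs>aes<3a8o8>'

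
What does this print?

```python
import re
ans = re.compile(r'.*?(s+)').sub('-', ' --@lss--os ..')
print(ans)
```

-- ..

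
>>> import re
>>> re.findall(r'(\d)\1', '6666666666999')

A backreference is literal: `\1` must see the identical characters the first group matched.
Scanning left to right: at [0:2] match '66', group 1 = '6'; at [2:4] match '66', group 1 = '6'; at [4:6] match '66', group 1 = '6'; at [6:8] match '66', group 1 = '6'; at [8:10] match '66', group 1 = '6'; ….
One capturing group, so `findall` returns just the captured substring from each match — 6 in all.

['6', '6', '6', '6', '6', '9']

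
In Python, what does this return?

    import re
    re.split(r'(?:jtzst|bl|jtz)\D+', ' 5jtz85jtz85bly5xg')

Matches to split on: at [12:15] → 'bly'.
Splitting on the pattern gives 2 pieces.

[' 5jtz85jtz85', '5xg']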